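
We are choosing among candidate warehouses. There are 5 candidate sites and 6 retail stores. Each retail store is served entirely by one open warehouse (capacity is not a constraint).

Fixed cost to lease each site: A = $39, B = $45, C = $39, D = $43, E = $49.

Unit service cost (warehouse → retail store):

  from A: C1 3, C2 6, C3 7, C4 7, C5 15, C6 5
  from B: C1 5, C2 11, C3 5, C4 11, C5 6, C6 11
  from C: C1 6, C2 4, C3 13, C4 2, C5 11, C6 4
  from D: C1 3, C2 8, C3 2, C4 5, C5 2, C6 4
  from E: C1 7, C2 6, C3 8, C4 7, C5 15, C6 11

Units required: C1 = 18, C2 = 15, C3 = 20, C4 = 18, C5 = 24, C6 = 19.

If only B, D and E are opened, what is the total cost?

Total cost: 535

Each retail store is assigned to its cheapest site among the open ones.
{B, D, E}: C1→D 3·18=54, C2→E 6·15=90, C3→D 2·20=40, C4→D 5·18=90, C5→D 2·24=48, C6→D 4·19=76. Service 398; fixed 137; total 535.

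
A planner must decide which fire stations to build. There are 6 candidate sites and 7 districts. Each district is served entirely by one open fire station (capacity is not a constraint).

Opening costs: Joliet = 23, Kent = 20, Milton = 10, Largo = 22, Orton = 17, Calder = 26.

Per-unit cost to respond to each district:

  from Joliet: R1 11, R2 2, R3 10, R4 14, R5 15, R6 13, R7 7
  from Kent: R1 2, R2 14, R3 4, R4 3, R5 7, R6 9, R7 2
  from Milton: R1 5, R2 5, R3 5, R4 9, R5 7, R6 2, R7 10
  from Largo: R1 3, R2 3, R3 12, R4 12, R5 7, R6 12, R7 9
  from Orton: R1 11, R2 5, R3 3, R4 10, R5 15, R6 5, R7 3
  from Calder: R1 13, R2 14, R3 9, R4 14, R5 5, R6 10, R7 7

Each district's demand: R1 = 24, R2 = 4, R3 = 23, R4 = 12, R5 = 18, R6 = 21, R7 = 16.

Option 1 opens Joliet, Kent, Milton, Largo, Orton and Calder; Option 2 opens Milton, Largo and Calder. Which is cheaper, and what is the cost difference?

Option 1 is cheaper by 166.

Option 1: {Joliet, Kent, Milton, Largo, Orton, Calder}: R1→Kent 2·24=48, R2→Joliet 2·4=8, R3→Orton 3·23=69, R4→Kent 3·12=36, R5→Calder 5·18=90, R6→Milton 2·21=42, R7→Kent 2·16=32. Service 325; fixed 118; total 443.
Option 2: {Milton, Largo, Calder}: R1→Largo 3·24=72, R2→Largo 3·4=12, R3→Milton 5·23=115, R4→Milton 9·12=108, R5→Calder 5·18=90, R6→Milton 2·21=42, R7→Calder 7·16=112. Service 551; fixed 58; total 609.
Difference: |443 − 609| = 166.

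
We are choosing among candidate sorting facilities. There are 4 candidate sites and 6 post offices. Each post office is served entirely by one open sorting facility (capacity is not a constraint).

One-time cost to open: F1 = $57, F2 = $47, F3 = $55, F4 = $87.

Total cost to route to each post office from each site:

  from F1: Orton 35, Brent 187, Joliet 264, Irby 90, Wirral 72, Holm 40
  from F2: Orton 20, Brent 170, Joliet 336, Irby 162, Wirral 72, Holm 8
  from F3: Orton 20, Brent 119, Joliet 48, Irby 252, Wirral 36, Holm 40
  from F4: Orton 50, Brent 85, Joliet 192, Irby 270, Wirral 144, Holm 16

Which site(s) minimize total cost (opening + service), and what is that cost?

Open F1 and F3; minimum total cost 465.

For any fixed open set, each post office goes to its cheapest open site; total = fixed + service.
{F1, F3}: Orton→F3 20, Brent→F3 119, Joliet→F3 48, Irby→F1 90, Wirral→F3 36, Holm→F1 40. Service 353; fixed 112; total 465.
{F1, F2, F3}: Orton→F2 20, Brent→F3 119, Joliet→F3 48, Irby→F1 90, Wirral→F3 36, Holm→F2 8. Service 321; fixed 159; total 480.
{F1, F3, F4}: Orton→F3 20, Brent→F4 85, Joliet→F3 48, Irby→F1 90, Wirral→F3 36, Holm→F4 16. Service 295; fixed 199; total 494.
{F1, F2, F3, F4}: Orton→F2 20, Brent→F4 85, Joliet→F3 48, Irby→F1 90, Wirral→F3 36, Holm→F2 8. Service 287; fixed 246; total 533.
No other subset beats 465.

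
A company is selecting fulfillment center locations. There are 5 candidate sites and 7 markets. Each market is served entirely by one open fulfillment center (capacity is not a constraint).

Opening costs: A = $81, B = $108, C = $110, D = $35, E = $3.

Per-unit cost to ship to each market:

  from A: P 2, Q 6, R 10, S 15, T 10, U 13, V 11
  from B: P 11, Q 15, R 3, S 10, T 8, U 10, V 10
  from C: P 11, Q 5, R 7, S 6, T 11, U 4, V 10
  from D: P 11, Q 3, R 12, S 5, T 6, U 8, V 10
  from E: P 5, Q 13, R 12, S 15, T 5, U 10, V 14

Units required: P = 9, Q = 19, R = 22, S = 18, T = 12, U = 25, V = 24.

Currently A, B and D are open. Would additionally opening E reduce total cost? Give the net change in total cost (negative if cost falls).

Yes — net change −9 (cost falls by 9).

Current service cost with {A, B, D}: 743.
Adding E: each market re-picks its cheapest; new service cost 731, saving 12.
Extra fixed cost: 3. Net change = 3 − 12 = -9.
(Totals: 967 → 958.)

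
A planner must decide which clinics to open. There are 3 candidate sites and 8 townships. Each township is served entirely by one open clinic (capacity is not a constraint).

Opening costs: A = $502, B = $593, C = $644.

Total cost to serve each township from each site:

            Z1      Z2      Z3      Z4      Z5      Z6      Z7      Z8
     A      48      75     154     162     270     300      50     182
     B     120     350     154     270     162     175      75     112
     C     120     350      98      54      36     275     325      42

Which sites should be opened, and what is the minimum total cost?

For any fixed open set, each township goes to its cheapest open site; total = fixed + service.
{A}: Z1→A 48, Z2→A 75, Z3→A 154, Z4→A 162, Z5→A 270, Z6→A 300, Z7→A 50, Z8→A 182. Service 1241; fixed 502; total 1743.
{A, C}: service 678 + fixed 1146 = 1824
{C}: Z1→C 120, Z2→C 350, Z3→C 98, Z4→C 54, Z5→C 36, Z6→C 275, Z7→C 325, Z8→C 42. Service 1300; fixed 644; total 1944.
{A, B, C}: Z1→A 48, Z2→A 75, Z3→C 98, Z4→C 54, Z5→C 36, Z6→B 175, Z7→A 50, Z8→C 42. Service 578; fixed 1739; total 2317.
No other subset beats 1743.

Open A only; minimum total cost 1743.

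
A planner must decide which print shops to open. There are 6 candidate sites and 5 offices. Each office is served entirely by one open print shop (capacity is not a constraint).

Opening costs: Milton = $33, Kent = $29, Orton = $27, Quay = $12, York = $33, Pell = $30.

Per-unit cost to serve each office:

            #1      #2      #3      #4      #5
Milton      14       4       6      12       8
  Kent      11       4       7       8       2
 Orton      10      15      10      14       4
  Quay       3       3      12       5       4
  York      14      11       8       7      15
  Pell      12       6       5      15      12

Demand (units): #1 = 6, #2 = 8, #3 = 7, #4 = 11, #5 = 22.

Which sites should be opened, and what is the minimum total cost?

Open Kent and Quay; minimum total cost 231.

For any fixed open set, each office goes to its cheapest open site; total = fixed + service.
{Kent, Quay}: #1→Quay 3·6=18, #2→Quay 3·8=24, #3→Kent 7·7=49, #4→Quay 5·11=55, #5→Kent 2·22=44. Service 190; fixed 41; total 231.
{Kent, Quay, Pell}: #1→Quay 3·6=18, #2→Quay 3·8=24, #3→Pell 5·7=35, #4→Quay 5·11=55, #5→Kent 2·22=44. Service 176; fixed 71; total 247.
{Milton, Kent, Quay}: #1→Quay 3·6=18, #2→Quay 3·8=24, #3→Milton 6·7=42, #4→Quay 5·11=55, #5→Kent 2·22=44. Service 183; fixed 74; total 257.
{Milton, Kent, Orton, Quay, York, Pell}: #1→Quay 3·6=18, #2→Quay 3·8=24, #3→Pell 5·7=35, #4→Quay 5·11=55, #5→Kent 2·22=44. Service 176; fixed 164; total 340.
No other subset beats 231.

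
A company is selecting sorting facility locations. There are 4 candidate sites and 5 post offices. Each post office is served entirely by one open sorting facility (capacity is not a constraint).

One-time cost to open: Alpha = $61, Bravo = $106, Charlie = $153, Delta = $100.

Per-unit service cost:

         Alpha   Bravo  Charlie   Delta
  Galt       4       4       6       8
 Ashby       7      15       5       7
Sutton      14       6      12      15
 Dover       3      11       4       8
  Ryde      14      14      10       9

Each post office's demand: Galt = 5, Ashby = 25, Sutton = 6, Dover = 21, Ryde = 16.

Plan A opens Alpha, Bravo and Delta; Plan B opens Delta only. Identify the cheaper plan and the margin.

Plan A: {Alpha, Bravo, Delta}: Galt→Alpha 4·5=20, Ashby→Alpha 7·25=175, Sutton→Bravo 6·6=36, Dover→Alpha 3·21=63, Ryde→Delta 9·16=144. Service 438; fixed 267; total 705.
Plan B: {Delta}: Galt→Delta 8·5=40, Ashby→Delta 7·25=175, Sutton→Delta 15·6=90, Dover→Delta 8·21=168, Ryde→Delta 9·16=144. Service 617; fixed 100; total 717.
Difference: |705 − 717| = 12.

Plan A is cheaper by 12.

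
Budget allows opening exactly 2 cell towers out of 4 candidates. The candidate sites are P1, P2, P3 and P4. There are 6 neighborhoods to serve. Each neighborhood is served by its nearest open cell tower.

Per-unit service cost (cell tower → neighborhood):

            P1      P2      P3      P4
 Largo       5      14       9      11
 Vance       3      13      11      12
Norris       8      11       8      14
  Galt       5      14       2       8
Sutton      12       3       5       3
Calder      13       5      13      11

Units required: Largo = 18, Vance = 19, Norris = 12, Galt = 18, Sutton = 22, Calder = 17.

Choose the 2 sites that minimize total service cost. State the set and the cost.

Choose P1 and P2; total service cost 484.

With exactly 2 open, each neighborhood uses its cheapest among the chosen.
{P1, P2}: Largo→P1 5·18=90, Vance→P1 3·19=57, Norris→P1 8·12=96, Galt→P1 5·18=90, Sutton→P2 3·22=66, Calder→P2 5·17=85. Service cost 484.
{P1, P4}: service cost 586
{P1, P3}: service cost 610
Among all 6 size-2 choices, {P1, P2} is lowest.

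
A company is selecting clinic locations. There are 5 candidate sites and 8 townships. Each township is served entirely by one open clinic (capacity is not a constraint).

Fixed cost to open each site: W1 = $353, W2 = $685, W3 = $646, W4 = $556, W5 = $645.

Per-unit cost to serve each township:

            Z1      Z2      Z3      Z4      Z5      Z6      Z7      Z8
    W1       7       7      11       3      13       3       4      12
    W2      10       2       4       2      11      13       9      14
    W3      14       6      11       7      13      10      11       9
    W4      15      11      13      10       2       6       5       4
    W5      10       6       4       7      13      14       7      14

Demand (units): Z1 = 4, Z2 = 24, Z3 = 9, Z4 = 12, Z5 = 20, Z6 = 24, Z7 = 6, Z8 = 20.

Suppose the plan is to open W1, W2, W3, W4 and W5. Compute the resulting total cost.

Each township is assigned to its cheapest site among the open ones.
{W1, W2, W3, W4, W5}: Z1→W1 7·4=28, Z2→W2 2·24=48, Z3→W2 4·9=36, Z4→W2 2·12=24, Z5→W4 2·20=40, Z6→W1 3·24=72, Z7→W1 4·6=24, Z8→W4 4·20=80. Service 352; fixed 2885; total 3237.

Total cost: 3237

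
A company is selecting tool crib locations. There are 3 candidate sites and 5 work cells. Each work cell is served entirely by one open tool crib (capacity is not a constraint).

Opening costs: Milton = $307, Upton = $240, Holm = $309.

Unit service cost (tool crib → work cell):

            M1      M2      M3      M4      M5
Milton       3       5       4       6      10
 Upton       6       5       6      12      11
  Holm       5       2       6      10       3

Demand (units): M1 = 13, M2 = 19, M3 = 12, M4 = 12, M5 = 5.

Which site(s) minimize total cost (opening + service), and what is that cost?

Open Milton only; minimum total cost 611.

For any fixed open set, each work cell goes to its cheapest open site; total = fixed + service.
{Milton}: M1→Milton 3·13=39, M2→Milton 5·19=95, M3→Milton 4·12=48, M4→Milton 6·12=72, M5→Milton 10·5=50. Service 304; fixed 307; total 611.
{Holm}: M1→Holm 5·13=65, M2→Holm 2·19=38, M3→Holm 6·12=72, M4→Holm 10·12=120, M5→Holm 3·5=15. Service 310; fixed 309; total 619.
{Upton}: service 444 + fixed 240 = 684
{Milton, Upton, Holm}: service 212 + fixed 856 = 1068
No other subset beats 611.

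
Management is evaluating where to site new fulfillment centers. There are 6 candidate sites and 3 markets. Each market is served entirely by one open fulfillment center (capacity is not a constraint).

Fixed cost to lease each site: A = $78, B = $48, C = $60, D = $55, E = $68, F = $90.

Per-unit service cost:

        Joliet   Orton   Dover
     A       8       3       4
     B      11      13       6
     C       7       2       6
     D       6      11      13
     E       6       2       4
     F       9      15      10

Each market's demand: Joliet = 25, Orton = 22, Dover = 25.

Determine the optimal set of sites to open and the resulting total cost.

For any fixed open set, each market goes to its cheapest open site; total = fixed + service.
{E}: Joliet→E 6·25=150, Orton→E 2·22=44, Dover→E 4·25=100. Service 294; fixed 68; total 362.
{B, E}: service 294 + fixed 116 = 410
{D, E}: service 294 + fixed 123 = 417
{A, B, C, D, E, F}: service 294 + fixed 399 = 693
No other subset beats 362.

Open E only; minimum total cost 362.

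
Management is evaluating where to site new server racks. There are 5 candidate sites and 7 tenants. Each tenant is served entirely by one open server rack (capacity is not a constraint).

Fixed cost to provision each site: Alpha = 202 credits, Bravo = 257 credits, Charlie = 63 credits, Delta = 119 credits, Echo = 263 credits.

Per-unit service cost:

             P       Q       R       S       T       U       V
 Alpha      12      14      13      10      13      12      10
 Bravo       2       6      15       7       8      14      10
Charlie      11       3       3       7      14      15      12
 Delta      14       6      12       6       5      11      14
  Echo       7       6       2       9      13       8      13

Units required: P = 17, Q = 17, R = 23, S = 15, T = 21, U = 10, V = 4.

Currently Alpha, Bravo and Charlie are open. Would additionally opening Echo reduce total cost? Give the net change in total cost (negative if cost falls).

Current service cost with {Alpha, Bravo, Charlie}: 587.
Adding Echo: each tenant re-picks its cheapest; new service cost 524, saving 63.
Extra fixed cost: 263. Net change = 263 − 63 = 200.
(Totals: 1109 → 1309.)

No — net change +200 (cost rises by 200).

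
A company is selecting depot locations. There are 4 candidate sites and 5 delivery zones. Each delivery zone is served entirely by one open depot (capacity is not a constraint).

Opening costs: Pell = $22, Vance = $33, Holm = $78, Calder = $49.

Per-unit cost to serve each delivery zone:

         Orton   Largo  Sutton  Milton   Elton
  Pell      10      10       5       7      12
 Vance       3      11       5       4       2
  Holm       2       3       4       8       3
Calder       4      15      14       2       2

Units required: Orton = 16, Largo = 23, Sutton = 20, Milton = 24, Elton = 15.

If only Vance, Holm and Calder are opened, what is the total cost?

Total cost: 419

Each delivery zone is assigned to its cheapest site among the open ones.
{Vance, Holm, Calder}: Orton→Holm 2·16=32, Largo→Holm 3·23=69, Sutton→Holm 4·20=80, Milton→Calder 2·24=48, Elton→Vance 2·15=30. Service 259; fixed 160; total 419.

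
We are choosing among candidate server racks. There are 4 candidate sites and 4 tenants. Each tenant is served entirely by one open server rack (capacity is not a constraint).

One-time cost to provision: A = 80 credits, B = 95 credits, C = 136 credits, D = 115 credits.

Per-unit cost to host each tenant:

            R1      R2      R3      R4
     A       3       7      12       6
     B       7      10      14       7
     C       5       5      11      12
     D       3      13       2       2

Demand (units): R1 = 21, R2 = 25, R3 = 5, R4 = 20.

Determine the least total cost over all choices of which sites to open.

For any fixed open set, each tenant goes to its cheapest open site; total = fixed + service.
{A, D}: R1→A 3·21=63, R2→A 7·25=175, R3→D 2·5=10, R4→D 2·20=40. Service 288; fixed 195; total 483.
{C, D}: service 238 + fixed 251 = 489
{A}: R1→A 3·21=63, R2→A 7·25=175, R3→A 12·5=60, R4→A 6·20=120. Service 418; fixed 80; total 498.
{A, B, C, D}: R1→A 3·21=63, R2→C 5·25=125, R3→D 2·5=10, R4→D 2·20=40. Service 238; fixed 426; total 664.
No other subset beats 483.

Minimum total cost: 483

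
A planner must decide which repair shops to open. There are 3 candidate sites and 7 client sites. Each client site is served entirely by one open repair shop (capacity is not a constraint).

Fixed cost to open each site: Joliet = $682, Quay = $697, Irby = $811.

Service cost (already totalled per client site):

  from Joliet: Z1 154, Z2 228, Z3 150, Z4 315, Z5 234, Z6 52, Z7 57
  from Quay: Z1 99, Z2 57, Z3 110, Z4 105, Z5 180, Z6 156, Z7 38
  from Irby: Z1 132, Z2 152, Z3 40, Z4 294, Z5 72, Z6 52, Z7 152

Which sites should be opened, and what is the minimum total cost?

Open Quay only; minimum total cost 1442.

For any fixed open set, each client site goes to its cheapest open site; total = fixed + service.
{Quay}: Z1→Quay 99, Z2→Quay 57, Z3→Quay 110, Z4→Quay 105, Z5→Quay 180, Z6→Quay 156, Z7→Quay 38. Service 745; fixed 697; total 1442.
{Irby}: service 894 + fixed 811 = 1705
{Joliet}: Z1→Joliet 154, Z2→Joliet 228, Z3→Joliet 150, Z4→Joliet 315, Z5→Joliet 234, Z6→Joliet 52, Z7→Joliet 57. Service 1190; fixed 682; total 1872.
{Joliet, Quay, Irby}: service 463 + fixed 2190 = 2653
No other subset beats 1442.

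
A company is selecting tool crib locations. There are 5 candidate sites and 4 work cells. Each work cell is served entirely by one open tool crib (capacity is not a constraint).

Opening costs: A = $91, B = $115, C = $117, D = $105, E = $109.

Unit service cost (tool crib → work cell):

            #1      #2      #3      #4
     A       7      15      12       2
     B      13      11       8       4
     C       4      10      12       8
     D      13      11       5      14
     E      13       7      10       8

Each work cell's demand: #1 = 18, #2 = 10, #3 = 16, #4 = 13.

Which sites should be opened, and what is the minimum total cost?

For any fixed open set, each work cell goes to its cheapest open site; total = fixed + service.
{A, D}: #1→A 7·18=126, #2→D 11·10=110, #3→D 5·16=80, #4→A 2·13=26. Service 342; fixed 196; total 538.
{C, D}: service 356 + fixed 222 = 578
{A, E}: #1→A 7·18=126, #2→E 7·10=70, #3→E 10·16=160, #4→A 2·13=26. Service 382; fixed 200; total 582.
{A, B, C, D, E}: service 248 + fixed 537 = 785
No other subset beats 538.

Open A and D; minimum total cost 538.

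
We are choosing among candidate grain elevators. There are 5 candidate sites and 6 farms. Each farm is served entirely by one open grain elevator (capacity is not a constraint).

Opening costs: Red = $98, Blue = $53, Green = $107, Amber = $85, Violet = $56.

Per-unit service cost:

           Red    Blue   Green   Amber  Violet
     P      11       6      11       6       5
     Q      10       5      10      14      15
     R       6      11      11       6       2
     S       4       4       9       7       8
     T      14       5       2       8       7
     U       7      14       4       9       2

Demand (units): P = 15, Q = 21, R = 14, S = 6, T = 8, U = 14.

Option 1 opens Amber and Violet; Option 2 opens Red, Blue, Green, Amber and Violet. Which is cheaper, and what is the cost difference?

Option 1: {Amber, Violet}: P→Violet 5·15=75, Q→Amber 14·21=294, R→Violet 2·14=28, S→Amber 7·6=42, T→Violet 7·8=56, U→Violet 2·14=28. Service 523; fixed 141; total 664.
Option 2: {Red, Blue, Green, Amber, Violet}: P→Violet 5·15=75, Q→Blue 5·21=105, R→Violet 2·14=28, S→Red 4·6=24, T→Green 2·8=16, U→Violet 2·14=28. Service 276; fixed 399; total 675.
Difference: |664 − 675| = 11.

Option 1 is cheaper by 11.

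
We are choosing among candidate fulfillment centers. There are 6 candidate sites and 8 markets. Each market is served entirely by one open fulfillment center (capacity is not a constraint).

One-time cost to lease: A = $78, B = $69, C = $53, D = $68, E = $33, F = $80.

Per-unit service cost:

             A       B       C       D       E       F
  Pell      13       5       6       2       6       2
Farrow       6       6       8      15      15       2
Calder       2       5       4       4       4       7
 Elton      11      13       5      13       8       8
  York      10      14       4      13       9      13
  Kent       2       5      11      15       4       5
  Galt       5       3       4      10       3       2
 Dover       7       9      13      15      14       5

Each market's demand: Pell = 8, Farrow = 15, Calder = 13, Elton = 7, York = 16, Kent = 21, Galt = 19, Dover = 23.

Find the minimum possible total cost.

For any fixed open set, each market goes to its cheapest open site; total = fixed + service.
{A, C, F}: Pell→F 2·8=16, Farrow→F 2·15=30, Calder→A 2·13=26, Elton→C 5·7=35, York→C 4·16=64, Kent→A 2·21=42, Galt→F 2·19=38, Dover→F 5·23=115. Service 366; fixed 211; total 577.
{C, F}: service 455 + fixed 133 = 588
{C, E, F}: Pell→F 2·8=16, Farrow→F 2·15=30, Calder→C 4·13=52, Elton→C 5·7=35, York→C 4·16=64, Kent→E 4·21=84, Galt→F 2·19=38, Dover→F 5·23=115. Service 434; fixed 166; total 600.
{A, B, C, D, E, F}: Pell→D 2·8=16, Farrow→F 2·15=30, Calder→A 2·13=26, Elton→C 5·7=35, York→C 4·16=64, Kent→A 2·21=42, Galt→F 2·19=38, Dover→F 5·23=115. Service 366; fixed 381; total 747.
No other subset beats 577.

Minimum total cost: 577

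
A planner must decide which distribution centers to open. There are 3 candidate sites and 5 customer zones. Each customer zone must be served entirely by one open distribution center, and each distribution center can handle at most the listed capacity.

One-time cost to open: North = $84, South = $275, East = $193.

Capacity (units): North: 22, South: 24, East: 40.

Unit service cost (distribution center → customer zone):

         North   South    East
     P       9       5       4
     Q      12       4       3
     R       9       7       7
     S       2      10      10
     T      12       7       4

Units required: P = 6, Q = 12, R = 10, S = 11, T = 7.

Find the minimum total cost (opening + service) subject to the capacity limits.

Minimum total cost: 457

Open {North, East}: P→East 4·6=24, Q→East 3·12=36, R→East 7·10=70, S→North 2·11=22, T→East 4·7=28.
Loads: North carries 11/22, East carries 35/40. Service 180; fixed 277; total 457.
Next best feasible plan costs 477.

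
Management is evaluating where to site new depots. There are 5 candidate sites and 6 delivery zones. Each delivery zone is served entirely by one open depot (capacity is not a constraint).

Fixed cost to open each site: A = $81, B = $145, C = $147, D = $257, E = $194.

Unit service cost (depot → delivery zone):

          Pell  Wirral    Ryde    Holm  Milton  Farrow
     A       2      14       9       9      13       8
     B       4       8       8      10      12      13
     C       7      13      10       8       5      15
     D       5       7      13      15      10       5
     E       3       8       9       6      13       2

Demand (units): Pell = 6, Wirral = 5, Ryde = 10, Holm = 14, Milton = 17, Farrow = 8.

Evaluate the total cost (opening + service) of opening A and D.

Total cost: 811

Each delivery zone is assigned to its cheapest site among the open ones.
{A, D}: Pell→A 2·6=12, Wirral→D 7·5=35, Ryde→A 9·10=90, Holm→A 9·14=126, Milton→D 10·17=170, Farrow→D 5·8=40. Service 473; fixed 338; total 811.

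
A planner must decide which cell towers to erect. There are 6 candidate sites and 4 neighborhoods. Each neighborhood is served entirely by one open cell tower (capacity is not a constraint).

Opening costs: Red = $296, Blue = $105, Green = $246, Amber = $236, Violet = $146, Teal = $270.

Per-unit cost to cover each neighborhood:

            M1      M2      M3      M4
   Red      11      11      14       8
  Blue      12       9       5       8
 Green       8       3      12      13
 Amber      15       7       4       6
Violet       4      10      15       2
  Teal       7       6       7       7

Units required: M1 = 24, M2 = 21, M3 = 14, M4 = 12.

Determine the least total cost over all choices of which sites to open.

Minimum total cost: 630

For any fixed open set, each neighborhood goes to its cheapest open site; total = fixed + service.
{Blue, Violet}: M1→Violet 4·24=96, M2→Blue 9·21=189, M3→Blue 5·14=70, M4→Violet 2·12=24. Service 379; fixed 251; total 630.
{Violet}: service 540 + fixed 146 = 686
{Amber, Violet}: service 323 + fixed 382 = 705
{Red, Blue, Green, Amber, Violet, Teal}: M1→Violet 4·24=96, M2→Green 3·21=63, M3→Amber 4·14=56, M4→Violet 2·12=24. Service 239; fixed 1299; total 1538.
No other subset beats 630.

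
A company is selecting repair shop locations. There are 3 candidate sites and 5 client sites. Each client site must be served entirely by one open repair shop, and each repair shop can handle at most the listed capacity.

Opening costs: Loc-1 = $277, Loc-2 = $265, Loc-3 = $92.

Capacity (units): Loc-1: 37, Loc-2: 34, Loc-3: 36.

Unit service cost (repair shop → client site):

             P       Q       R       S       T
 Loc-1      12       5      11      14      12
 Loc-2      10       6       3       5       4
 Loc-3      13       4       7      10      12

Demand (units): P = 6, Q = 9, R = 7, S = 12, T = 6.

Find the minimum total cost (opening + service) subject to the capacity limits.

Minimum total cost: 558

Open {Loc-2, Loc-3}: P→Loc-2 10·6=60, Q→Loc-3 4·9=36, R→Loc-2 3·7=21, S→Loc-2 5·12=60, T→Loc-2 4·6=24.
Loads: Loc-2 carries 31/34, Loc-3 carries 9/36. Service 201; fixed 357; total 558.
Next best feasible plan costs 576.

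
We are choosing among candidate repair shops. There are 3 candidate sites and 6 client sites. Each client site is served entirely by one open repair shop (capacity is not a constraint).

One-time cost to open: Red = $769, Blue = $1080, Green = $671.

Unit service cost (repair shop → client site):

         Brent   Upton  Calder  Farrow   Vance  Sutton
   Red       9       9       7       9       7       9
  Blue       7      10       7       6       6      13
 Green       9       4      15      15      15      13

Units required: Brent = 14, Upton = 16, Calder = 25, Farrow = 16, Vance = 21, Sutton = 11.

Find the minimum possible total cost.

For any fixed open set, each client site goes to its cheapest open site; total = fixed + service.
{Red}: Brent→Red 9·14=126, Upton→Red 9·16=144, Calder→Red 7·25=175, Farrow→Red 9·16=144, Vance→Red 7·21=147, Sutton→Red 9·11=99. Service 835; fixed 769; total 1604.
{Blue}: Brent→Blue 7·14=98, Upton→Blue 10·16=160, Calder→Blue 7·25=175, Farrow→Blue 6·16=96, Vance→Blue 6·21=126, Sutton→Blue 13·11=143. Service 798; fixed 1080; total 1878.
{Green}: service 1263 + fixed 671 = 1934
{Red, Blue, Green}: Brent→Blue 7·14=98, Upton→Green 4·16=64, Calder→Red 7·25=175, Farrow→Blue 6·16=96, Vance→Blue 6·21=126, Sutton→Red 9·11=99. Service 658; fixed 2520; total 3178.
No other subset beats 1604.

Minimum total cost: 1604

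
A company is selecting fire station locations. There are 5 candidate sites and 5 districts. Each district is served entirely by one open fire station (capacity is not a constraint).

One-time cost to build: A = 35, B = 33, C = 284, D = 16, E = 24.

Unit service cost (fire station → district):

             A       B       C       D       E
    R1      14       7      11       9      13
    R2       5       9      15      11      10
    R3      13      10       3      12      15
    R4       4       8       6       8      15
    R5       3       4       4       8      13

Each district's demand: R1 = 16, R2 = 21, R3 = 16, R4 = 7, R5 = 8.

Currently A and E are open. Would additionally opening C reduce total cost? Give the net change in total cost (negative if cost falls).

Current service cost with {A, E}: 573.
Adding C: each district re-picks its cheapest; new service cost 381, saving 192.
Extra fixed cost: 284. Net change = 284 − 192 = 92.
(Totals: 632 → 724.)

No — net change +92 (cost rises by 92).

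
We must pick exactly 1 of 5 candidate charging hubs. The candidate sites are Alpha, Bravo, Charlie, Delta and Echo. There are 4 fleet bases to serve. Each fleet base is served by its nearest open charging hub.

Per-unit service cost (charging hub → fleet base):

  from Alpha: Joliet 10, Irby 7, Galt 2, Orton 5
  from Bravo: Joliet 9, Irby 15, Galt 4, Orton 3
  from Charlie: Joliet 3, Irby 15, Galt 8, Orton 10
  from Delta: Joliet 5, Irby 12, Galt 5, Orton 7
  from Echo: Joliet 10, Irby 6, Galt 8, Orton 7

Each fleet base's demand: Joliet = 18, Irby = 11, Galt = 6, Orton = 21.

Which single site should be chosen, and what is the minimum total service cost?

Choose Alpha only; total service cost 374.

With exactly 1 open, each fleet base uses its cheapest among the chosen.
{Alpha}: Joliet→Alpha 10·18=180, Irby→Alpha 7·11=77, Galt→Alpha 2·6=12, Orton→Alpha 5·21=105. Service cost 374.
{Delta}: service cost 399
{Bravo}: service cost 414
Among all 5 size-1 choices, {Alpha} is lowest.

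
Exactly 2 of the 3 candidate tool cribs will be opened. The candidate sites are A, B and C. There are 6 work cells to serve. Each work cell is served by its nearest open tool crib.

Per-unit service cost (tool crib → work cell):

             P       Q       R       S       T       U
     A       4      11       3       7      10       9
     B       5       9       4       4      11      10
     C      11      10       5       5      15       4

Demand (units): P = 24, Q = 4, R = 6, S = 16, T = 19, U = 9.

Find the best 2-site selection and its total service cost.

Choose A and C; total service cost 460.

With exactly 2 open, each work cell uses its cheapest among the chosen.
{A, C}: P→A 4·24=96, Q→C 10·4=40, R→A 3·6=18, S→C 5·16=80, T→A 10·19=190, U→C 4·9=36. Service cost 460.
{A, B}: service cost 485
{B, C}: service cost 489
Among all 3 size-2 choices, {A, C} is lowest.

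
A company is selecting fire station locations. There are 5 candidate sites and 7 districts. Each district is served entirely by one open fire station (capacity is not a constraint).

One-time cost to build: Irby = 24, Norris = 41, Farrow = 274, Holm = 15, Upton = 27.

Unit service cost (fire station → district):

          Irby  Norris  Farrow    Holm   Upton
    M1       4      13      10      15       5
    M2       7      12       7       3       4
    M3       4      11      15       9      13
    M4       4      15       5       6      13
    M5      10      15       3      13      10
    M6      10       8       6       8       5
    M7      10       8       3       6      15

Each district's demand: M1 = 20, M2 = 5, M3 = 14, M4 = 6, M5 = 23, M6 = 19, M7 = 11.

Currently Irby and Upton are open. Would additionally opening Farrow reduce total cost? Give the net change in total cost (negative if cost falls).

No — net change +36 (cost rises by 36).

Current service cost with {Irby, Upton}: 615.
Adding Farrow: each district re-picks its cheapest; new service cost 377, saving 238.
Extra fixed cost: 274. Net change = 274 − 238 = 36.
(Totals: 666 → 702.)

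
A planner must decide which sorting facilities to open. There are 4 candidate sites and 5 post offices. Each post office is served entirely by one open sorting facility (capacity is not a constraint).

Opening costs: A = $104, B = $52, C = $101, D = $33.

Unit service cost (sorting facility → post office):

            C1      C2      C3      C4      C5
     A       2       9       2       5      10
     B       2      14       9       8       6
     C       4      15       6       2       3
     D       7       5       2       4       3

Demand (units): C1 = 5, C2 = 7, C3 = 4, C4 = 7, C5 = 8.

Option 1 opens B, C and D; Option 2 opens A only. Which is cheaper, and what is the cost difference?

Option 1 is cheaper by 23.

Option 1: {B, C, D}: C1→B 2·5=10, C2→D 5·7=35, C3→D 2·4=8, C4→C 2·7=14, C5→C 3·8=24. Service 91; fixed 186; total 277.
Option 2: {A}: C1→A 2·5=10, C2→A 9·7=63, C3→A 2·4=8, C4→A 5·7=35, C5→A 10·8=80. Service 196; fixed 104; total 300.
Difference: |277 − 300| = 23.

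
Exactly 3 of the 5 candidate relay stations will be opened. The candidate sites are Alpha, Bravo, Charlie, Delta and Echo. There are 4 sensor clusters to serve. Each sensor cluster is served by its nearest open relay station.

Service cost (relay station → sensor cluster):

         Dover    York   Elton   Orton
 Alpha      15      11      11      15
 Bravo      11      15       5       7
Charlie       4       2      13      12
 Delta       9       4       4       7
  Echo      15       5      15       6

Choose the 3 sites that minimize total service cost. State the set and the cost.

Choose Charlie, Delta and Echo; total service cost 16.

With exactly 3 open, each sensor cluster uses its cheapest among the chosen.
{Charlie, Delta, Echo}: Dover→Charlie 4, York→Charlie 2, Elton→Delta 4, Orton→Echo 6. Service cost 16.
{Alpha, Charlie, Delta}: service cost 17
{Bravo, Charlie, Delta}: service cost 17
Among all 10 size-3 choices, {Charlie, Delta, Echo} is lowest.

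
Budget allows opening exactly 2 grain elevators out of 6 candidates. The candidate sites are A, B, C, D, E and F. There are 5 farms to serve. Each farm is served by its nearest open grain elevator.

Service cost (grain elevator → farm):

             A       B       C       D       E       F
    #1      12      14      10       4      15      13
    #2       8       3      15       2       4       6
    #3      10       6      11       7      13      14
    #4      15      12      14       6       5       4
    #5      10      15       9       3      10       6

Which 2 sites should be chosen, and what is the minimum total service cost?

With exactly 2 open, each farm uses its cheapest among the chosen.
{D, F}: #1→D 4, #2→D 2, #3→D 7, #4→F 4, #5→D 3. Service cost 20.
{B, D}: service cost 21
{D, E}: service cost 21
Among all 15 size-2 choices, {D, F} is lowest.

Choose D and F; total service cost 20.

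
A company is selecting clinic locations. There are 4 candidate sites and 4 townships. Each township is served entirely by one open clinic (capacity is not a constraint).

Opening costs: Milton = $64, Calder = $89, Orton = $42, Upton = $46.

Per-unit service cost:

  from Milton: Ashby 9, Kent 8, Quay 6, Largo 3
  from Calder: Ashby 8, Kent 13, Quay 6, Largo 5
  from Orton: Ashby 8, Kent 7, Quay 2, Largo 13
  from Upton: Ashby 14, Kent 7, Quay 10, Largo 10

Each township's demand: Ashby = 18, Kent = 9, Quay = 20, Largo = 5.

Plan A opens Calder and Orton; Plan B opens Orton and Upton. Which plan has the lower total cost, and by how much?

Plan B is cheaper by 18.

Plan A: {Calder, Orton}: Ashby→Calder 8·18=144, Kent→Orton 7·9=63, Quay→Orton 2·20=40, Largo→Calder 5·5=25. Service 272; fixed 131; total 403.
Plan B: {Orton, Upton}: Ashby→Orton 8·18=144, Kent→Orton 7·9=63, Quay→Orton 2·20=40, Largo→Upton 10·5=50. Service 297; fixed 88; total 385.
Difference: |403 − 385| = 18.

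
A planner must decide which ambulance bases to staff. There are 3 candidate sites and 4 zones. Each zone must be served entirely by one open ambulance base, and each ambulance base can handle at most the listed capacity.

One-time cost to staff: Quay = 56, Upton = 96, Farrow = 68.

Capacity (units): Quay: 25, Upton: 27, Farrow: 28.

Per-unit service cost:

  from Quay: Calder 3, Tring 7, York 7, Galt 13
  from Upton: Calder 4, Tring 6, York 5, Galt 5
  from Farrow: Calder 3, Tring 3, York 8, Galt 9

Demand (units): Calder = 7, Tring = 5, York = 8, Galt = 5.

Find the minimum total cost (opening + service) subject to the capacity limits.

Minimum total cost: 213

Open {Farrow}: Calder→Farrow 3·7=21, Tring→Farrow 3·5=15, York→Farrow 8·8=64, Galt→Farrow 9·5=45.
Loads: Farrow carries 25/28. Service 145; fixed 68; total 213.
Next best feasible plan costs 219.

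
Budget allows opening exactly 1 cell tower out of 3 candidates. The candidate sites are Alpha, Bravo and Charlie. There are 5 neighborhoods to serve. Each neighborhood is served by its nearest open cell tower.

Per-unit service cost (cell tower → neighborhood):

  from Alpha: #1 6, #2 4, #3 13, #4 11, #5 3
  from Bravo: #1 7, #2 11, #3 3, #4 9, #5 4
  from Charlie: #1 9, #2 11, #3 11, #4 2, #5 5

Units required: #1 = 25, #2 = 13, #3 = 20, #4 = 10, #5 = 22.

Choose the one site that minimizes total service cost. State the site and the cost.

With exactly 1 open, each neighborhood uses its cheapest among the chosen.
{Bravo}: #1→Bravo 7·25=175, #2→Bravo 11·13=143, #3→Bravo 3·20=60, #4→Bravo 9·10=90, #5→Bravo 4·22=88. Service cost 556.
{Alpha}: service cost 638
{Charlie}: service cost 718
Among all 3 size-1 choices, {Bravo} is lowest.

Choose Bravo only; total service cost 556.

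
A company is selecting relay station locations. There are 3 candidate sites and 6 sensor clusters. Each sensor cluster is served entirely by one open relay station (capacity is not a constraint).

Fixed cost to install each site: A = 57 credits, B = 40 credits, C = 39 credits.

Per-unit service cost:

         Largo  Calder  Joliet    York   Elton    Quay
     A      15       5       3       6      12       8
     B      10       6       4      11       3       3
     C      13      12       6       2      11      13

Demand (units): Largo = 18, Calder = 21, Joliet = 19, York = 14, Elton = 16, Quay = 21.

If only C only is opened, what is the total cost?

Total cost: 1116

Each sensor cluster is assigned to its cheapest site among the open ones.
{C}: Largo→C 13·18=234, Calder→C 12·21=252, Joliet→C 6·19=114, York→C 2·14=28, Elton→C 11·16=176, Quay→C 13·21=273. Service 1077; fixed 39; total 1116.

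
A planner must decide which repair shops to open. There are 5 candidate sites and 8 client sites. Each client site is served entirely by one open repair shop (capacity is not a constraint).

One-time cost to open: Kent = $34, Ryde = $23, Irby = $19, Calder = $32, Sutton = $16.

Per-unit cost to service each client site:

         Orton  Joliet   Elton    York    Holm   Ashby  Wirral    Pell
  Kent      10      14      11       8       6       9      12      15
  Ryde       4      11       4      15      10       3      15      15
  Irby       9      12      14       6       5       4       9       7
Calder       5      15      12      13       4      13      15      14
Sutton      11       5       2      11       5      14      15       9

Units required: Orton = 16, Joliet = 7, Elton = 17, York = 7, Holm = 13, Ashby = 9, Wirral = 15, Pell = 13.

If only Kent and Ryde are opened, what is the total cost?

Total cost: 802

Each client site is assigned to its cheapest site among the open ones.
{Kent, Ryde}: Orton→Ryde 4·16=64, Joliet→Ryde 11·7=77, Elton→Ryde 4·17=68, York→Kent 8·7=56, Holm→Kent 6·13=78, Ashby→Ryde 3·9=27, Wirral→Kent 12·15=180, Pell→Kent 15·13=195. Service 745; fixed 57; total 802.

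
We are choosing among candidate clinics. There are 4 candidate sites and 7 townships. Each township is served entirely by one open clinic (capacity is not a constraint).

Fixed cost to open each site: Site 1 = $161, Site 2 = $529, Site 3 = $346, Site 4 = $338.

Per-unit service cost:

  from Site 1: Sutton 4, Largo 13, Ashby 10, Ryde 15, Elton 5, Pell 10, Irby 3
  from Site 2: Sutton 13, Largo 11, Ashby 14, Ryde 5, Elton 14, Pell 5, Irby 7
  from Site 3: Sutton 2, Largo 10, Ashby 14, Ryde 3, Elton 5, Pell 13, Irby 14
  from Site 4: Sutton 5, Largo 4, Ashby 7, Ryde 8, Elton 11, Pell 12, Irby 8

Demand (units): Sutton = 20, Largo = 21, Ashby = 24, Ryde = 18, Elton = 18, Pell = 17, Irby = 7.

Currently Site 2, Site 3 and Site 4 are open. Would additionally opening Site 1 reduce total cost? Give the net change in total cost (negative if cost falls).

Current service cost with {Site 2, Site 3, Site 4}: 570.
Adding Site 1: each township re-picks its cheapest; new service cost 542, saving 28.
Extra fixed cost: 161. Net change = 161 − 28 = 133.
(Totals: 1783 → 1916.)

No — net change +133 (cost rises by 133).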